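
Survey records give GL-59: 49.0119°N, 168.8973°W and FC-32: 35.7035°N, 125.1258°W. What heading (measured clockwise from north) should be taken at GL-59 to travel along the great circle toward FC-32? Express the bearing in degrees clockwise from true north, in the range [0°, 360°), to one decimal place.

Δλ = 43.7715°
y = sin Δλ · cos φ₂ = 0.561762
x = cos φ₁ sin φ₂ − sin φ₁ cos φ₂ cos Δλ = -0.059850
θ = atan2(y, x) = 96.0814° → 96.0814° (mod 360°)

96.1°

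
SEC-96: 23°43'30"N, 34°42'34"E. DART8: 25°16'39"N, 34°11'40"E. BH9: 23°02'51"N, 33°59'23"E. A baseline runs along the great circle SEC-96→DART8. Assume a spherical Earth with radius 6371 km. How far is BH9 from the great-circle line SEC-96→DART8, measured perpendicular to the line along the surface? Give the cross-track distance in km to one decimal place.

SEC-96: φ = +23.72500°, λ = +34.70944°
DART8: φ = +25.27750°, λ = +34.19444°
BH9: φ = +23.04750°, λ = +33.98972°
δ₁₃ = central angle SEC-96→BH9 = 0.016515 rad  (haversine)
θ₁₃ = bearing SEC-96→BH9 = 224.420°,  θ₁₂ = bearing SEC-96→DART8 = 343.310°
dₓₜ = R·arcsin(sin δ₁₃ · sin(θ₁₃ − θ₁₂)) = 6371·arcsin(0.01651·sin(-118.890°)) = -92.123 km
|dₓₜ| = 92.123 km

92.1 km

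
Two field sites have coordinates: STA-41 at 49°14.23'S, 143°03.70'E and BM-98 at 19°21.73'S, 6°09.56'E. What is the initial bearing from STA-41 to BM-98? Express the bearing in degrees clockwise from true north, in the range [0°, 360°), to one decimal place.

STA-41: φ = -49.23717°, λ = +143.06167°
BM-98: φ = -19.36217°, λ = +6.15933°
Δλ = -136.9023°
y = sin Δλ · cos φ₂ = -0.644601
x = cos φ₁ sin φ₂ − sin φ₁ cos φ₂ cos Δλ = -0.738251
θ = atan2(y, x) = -138.8743° → 221.1257° (mod 360°)

221.1°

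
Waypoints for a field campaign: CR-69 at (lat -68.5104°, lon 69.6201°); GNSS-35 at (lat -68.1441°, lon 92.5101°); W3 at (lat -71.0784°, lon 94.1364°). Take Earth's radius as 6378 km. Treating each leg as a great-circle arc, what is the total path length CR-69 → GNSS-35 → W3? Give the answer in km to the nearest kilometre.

CR-69→GNSS-35: c = 0.146826 rad, d = 936.46 km
GNSS-35→W3: c = 0.052154 rad, d = 332.64 km
Total = 936.46 + 332.64 = 1269.10 km

1269 km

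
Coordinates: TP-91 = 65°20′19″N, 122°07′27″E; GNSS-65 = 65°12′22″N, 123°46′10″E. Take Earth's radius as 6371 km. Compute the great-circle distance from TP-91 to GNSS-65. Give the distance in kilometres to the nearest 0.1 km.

77.9 km

TP-91: φ = +65.33861°, λ = +122.12417°
GNSS-65: φ = +65.20611°, λ = +123.76944°
Δφ = -0.1325°,  Δλ = 1.6453°
a = sin²(Δφ/2) + cos φ₁ cos φ₂ sin²(Δλ/2) = 0.000037
c = 2·arcsin(√a) = 0.012232 rad = 0.7008°
d = R·c = 6371 × 0.012232 = 77.9 km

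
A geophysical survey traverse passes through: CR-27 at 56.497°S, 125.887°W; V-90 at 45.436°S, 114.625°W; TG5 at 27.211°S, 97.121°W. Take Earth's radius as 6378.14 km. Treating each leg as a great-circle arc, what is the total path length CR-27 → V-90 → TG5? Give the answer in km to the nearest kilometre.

CR-27→V-90: c = 0.228685 rad, d = 1458.59 km
V-90→TG5: c = 0.400311 rad, d = 2553.24 km
Total = 1458.59 + 2553.24 = 4011.83 km

4012 km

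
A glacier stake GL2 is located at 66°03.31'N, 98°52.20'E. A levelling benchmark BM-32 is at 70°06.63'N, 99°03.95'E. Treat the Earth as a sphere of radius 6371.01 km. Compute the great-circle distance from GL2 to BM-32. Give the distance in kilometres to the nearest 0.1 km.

GL2: φ = +66.05517°, λ = +98.87000°
BM-32: φ = +70.11050°, λ = +99.06583°
Δφ = 4.0553°,  Δλ = 0.1958°
a = sin²(Δφ/2) + cos φ₁ cos φ₂ sin²(Δλ/2) = 0.001252
c = 2·arcsin(√a) = 0.070790 rad = 4.0560°
d = R·c = 6371.01 × 0.070790 = 451.0 km

451.0 km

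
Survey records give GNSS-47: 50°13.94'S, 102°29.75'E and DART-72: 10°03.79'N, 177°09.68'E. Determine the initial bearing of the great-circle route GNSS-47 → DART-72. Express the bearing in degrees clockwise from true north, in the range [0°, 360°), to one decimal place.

71.8°

GNSS-47: φ = -50.23233°, λ = +102.49583°
DART-72: φ = +10.06317°, λ = +177.16133°
Δλ = 74.6655°
y = sin Δλ · cos φ₂ = 0.949562
x = cos φ₁ sin φ₂ − sin φ₁ cos φ₂ cos Δλ = 0.311917
θ = atan2(y, x) = 71.8154° → 71.8154° (mod 360°)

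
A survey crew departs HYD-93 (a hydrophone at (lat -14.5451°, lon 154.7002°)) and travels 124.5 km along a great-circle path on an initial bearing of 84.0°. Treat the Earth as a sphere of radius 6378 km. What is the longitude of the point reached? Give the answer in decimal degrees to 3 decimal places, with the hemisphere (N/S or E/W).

δ = d/R = 124.5/6378 = 0.019520 rad
φ₂ = arcsin(sin φ₁ cos δ + cos φ₁ sin δ cos θ)
   = arcsin(-0.25114·0.99981 + 0.96795·0.01952·0.10453) = -14.42540°
λ₂ = λ₁ + atan2(sin θ sin δ cos φ₁, cos δ − sin φ₁ sin φ₂) = 155.84871°

155.849°E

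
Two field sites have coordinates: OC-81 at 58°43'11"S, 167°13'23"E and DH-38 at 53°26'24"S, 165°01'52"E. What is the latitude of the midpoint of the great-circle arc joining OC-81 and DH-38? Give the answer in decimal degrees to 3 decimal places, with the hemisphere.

OC-81: φ = -58.71972°, λ = +167.22306°
DH-38: φ = -53.44000°, λ = +165.03111°
Bx = cos φ₂ cos Δλ = 0.595228,  By = cos φ₂ sin Δλ = -0.022783
φₘ = atan2(sin φ₁ + sin φ₂, √((cos φ₁ + Bx)² + By²)) = -56.08469°
λₘ = λ₁ + atan2(By, cos φ₁ + Bx) = 166.05193°

56.085°S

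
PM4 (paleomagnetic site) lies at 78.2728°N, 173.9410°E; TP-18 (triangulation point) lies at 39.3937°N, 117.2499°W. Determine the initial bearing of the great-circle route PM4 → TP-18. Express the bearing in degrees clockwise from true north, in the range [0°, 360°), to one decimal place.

Δλ = 68.8091°
y = sin Δλ · cos φ₂ = 0.720547
x = cos φ₁ sin φ₂ − sin φ₁ cos φ₂ cos Δλ = -0.144526
θ = atan2(y, x) = 101.3418° → 101.3418° (mod 360°)

101.3°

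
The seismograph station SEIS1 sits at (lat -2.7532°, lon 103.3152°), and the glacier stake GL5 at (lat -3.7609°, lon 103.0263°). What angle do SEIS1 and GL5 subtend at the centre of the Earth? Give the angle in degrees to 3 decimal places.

1.048°

Δφ = -1.0077°,  Δλ = -0.2889°
a = sin²(Δφ/2) + cos φ₁ cos φ₂ sin²(Δλ/2) = 0.000084
c = 2·arcsin(√a) = 0.018294 rad = 1.0482°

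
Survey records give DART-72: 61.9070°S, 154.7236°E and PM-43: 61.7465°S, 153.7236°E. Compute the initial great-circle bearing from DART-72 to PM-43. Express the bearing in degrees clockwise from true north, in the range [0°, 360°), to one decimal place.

Δλ = -1.0000°
y = sin Δλ · cos φ₂ = -0.008262
x = cos φ₁ sin φ₂ − sin φ₁ cos φ₂ cos Δλ = 0.002738
θ = atan2(y, x) = -71.6662° → 288.3338° (mod 360°)

288.3°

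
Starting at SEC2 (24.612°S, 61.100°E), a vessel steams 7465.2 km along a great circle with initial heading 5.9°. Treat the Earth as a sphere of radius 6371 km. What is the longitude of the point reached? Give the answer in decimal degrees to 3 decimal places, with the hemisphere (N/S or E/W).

68.443°E

δ = d/R = 7465.2/6371 = 1.171747 rad
φ₂ = arcsin(sin φ₁ cos δ + cos φ₁ sin δ cos θ)
   = arcsin(-0.41647·0.38854 + 0.90915·0.92143·0.99470) = 42.18012°
λ₂ = λ₁ + atan2(sin θ sin δ cos φ₁, cos δ − sin φ₁ sin φ₂) = 68.44338°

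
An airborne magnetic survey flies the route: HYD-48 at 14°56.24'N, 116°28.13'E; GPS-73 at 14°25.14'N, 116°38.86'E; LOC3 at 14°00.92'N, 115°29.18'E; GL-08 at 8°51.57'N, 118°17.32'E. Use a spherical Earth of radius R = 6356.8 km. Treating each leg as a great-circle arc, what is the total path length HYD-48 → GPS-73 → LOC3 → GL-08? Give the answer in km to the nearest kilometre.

HYD-48: φ = +14.93733°, λ = +116.46883°
GPS-73: φ = +14.41900°, λ = +116.64767°
LOC3: φ = +14.01533°, λ = +115.48633°
GL-08: φ = +8.85950°, λ = +118.28867°
HYD-48→GPS-73: c = 0.009537 rad, d = 60.63 km
GPS-73→LOC3: c = 0.020873 rad, d = 132.69 km
LOC3→GL-08: c = 0.101950 rad, d = 648.08 km
Total = 60.63 + 132.69 + 648.08 = 841.39 km

841 km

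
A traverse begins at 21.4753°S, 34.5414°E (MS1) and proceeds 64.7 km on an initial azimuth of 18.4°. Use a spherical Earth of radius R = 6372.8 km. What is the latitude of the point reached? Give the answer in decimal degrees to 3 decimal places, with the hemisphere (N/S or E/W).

20.923°S

δ = d/R = 64.7/6372.8 = 0.010153 rad
φ₂ = arcsin(sin φ₁ cos δ + cos φ₁ sin δ cos θ)
   = arcsin(-0.36610·0.99995 + 0.93058·0.01015·0.94888) = -20.92323°
λ₂ = λ₁ + atan2(sin θ sin δ cos φ₁, cos δ − sin φ₁ sin φ₂) = 34.73797°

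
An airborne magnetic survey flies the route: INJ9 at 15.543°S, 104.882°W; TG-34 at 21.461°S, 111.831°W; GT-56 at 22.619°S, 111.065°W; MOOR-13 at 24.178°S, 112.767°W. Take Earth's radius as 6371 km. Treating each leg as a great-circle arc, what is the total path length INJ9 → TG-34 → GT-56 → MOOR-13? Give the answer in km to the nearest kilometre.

1381 km

INJ9→TG-34: c = 0.154530 rad, d = 984.51 km
TG-34→GT-56: c = 0.023707 rad, d = 151.04 km
GT-56→MOOR-13: c = 0.038517 rad, d = 245.39 km
Total = 984.51 + 151.04 + 245.39 = 1380.94 km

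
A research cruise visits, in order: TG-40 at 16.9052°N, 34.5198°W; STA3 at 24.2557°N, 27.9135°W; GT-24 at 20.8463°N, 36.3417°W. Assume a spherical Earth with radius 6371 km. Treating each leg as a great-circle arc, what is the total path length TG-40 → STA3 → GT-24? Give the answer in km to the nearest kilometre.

TG-40→STA3: c = 0.167588 rad, d = 1067.70 km
STA3→GT-24: c = 0.148269 rad, d = 944.62 km
Total = 1067.70 + 944.62 = 2012.32 km

2012 km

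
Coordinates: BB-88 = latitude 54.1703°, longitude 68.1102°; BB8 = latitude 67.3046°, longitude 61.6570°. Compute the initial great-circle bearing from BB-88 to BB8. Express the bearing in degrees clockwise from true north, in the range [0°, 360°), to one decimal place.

Δλ = -6.4532°
y = sin Δλ · cos φ₂ = -0.043364
x = cos φ₁ sin φ₂ − sin φ₁ cos φ₂ cos Δλ = 0.229216
θ = atan2(y, x) = -10.7129° → 349.2871° (mod 360°)

349.3°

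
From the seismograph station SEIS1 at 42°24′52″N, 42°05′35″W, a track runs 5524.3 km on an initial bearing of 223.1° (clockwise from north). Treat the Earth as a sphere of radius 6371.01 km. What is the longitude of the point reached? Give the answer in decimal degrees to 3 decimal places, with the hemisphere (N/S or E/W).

SEIS1: φ = +42.41444°, λ = -42.09306°
δ = d/R = 5524.3/6371.01 = 0.867100 rad
φ₂ = arcsin(sin φ₁ cos δ + cos φ₁ sin δ cos θ)
   = arcsin(0.67449·0.64704 + 0.73829·0.76246·-0.73016) = 1.45582°
λ₂ = λ₁ + atan2(sin θ sin δ cos φ₁, cos δ − sin φ₁ sin φ₂) = -73.50141°

73.501°W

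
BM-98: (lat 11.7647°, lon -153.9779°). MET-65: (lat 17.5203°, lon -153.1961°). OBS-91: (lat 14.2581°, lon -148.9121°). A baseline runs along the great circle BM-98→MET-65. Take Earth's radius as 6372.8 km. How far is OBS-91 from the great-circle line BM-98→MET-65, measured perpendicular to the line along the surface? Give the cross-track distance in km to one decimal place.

505.1 km

δ₁₃ = central angle BM-98→OBS-91 = 0.096505 rad  (haversine)
θ₁₃ = bearing BM-98→OBS-91 = 62.644°,  θ₁₂ = bearing BM-98→MET-65 = 7.391°
dₓₜ = R·arcsin(sin δ₁₃ · sin(θ₁₃ − θ₁₂)) = 6372.8·arcsin(0.09635·sin(55.253°)) = 505.081 km
|dₓₜ| = 505.081 km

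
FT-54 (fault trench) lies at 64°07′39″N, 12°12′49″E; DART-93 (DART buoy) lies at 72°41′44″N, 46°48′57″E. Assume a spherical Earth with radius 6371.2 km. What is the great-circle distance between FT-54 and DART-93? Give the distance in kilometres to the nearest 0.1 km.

FT-54: φ = +64.12750°, λ = +12.21361°
DART-93: φ = +72.69556°, λ = +46.81583°
Δφ = 8.5681°,  Δλ = 34.6022°
a = sin²(Δφ/2) + cos φ₁ cos φ₂ sin²(Δλ/2) = 0.017060
c = 2·arcsin(√a) = 0.261975 rad = 15.0101°
d = R·c = 6371.2 × 0.261975 = 1669.1 km

1669.1 km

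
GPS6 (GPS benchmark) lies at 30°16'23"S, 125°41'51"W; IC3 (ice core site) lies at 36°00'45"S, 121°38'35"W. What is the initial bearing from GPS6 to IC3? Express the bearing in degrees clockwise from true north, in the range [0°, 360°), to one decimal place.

150.5°

GPS6: φ = -30.27306°, λ = -125.69750°
IC3: φ = -36.01250°, λ = -121.64306°
Δλ = 4.0544°
y = sin Δλ · cos φ₂ = 0.057192
x = cos φ₁ sin φ₂ − sin φ₁ cos φ₂ cos Δλ = -0.101025
θ = atan2(y, x) = 150.4851° → 150.4851° (mod 360°)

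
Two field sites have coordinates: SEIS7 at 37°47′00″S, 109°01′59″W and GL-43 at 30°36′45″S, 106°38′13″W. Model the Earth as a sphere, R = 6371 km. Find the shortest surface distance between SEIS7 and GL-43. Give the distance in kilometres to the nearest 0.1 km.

SEIS7: φ = -37.78333°, λ = -109.03306°
GL-43: φ = -30.61250°, λ = -106.63694°
Δφ = 7.1708°,  Δλ = 2.3961°
a = sin²(Δφ/2) + cos φ₁ cos φ₂ sin²(Δλ/2) = 0.004208
c = 2·arcsin(√a) = 0.129832 rad = 7.4388°
d = R·c = 6371 × 0.129832 = 827.2 km

827.2 km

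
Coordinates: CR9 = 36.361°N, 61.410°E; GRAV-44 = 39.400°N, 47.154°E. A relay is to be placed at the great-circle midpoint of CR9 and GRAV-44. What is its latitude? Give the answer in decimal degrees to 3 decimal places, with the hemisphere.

38.096°N

Bx = cos φ₂ cos Δλ = 0.748937,  By = cos φ₂ sin Δλ = -0.190289
φₘ = atan2(sin φ₁ + sin φ₂, √((cos φ₁ + Bx)² + By²)) = 38.09605°
λₘ = λ₁ + atan2(By, cos φ₁ + Bx) = 54.42986°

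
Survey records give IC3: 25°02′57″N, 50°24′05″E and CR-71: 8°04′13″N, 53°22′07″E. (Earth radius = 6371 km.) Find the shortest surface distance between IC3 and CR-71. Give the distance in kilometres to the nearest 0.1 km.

IC3: φ = +25.04917°, λ = +50.40139°
CR-71: φ = +8.07028°, λ = +53.36861°
Δφ = -16.9789°,  Δλ = 2.9672°
a = sin²(Δφ/2) + cos φ₁ cos φ₂ sin²(Δλ/2) = 0.022395
c = 2·arcsin(√a) = 0.300428 rad = 17.2133°
d = R·c = 6371 × 0.300428 = 1914.0 km

1914.0 km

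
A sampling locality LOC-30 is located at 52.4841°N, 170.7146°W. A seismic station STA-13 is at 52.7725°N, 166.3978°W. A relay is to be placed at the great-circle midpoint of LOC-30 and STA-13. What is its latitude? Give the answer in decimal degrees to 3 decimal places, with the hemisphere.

52.648°N

Bx = cos φ₂ cos Δλ = 0.603265,  By = cos φ₂ sin Δλ = 0.045538
φₘ = atan2(sin φ₁ + sin φ₂, √((cos φ₁ + Bx)² + By²)) = 52.64791°
λₘ = λ₁ + atan2(By, cos φ₁ + Bx) = -168.56332°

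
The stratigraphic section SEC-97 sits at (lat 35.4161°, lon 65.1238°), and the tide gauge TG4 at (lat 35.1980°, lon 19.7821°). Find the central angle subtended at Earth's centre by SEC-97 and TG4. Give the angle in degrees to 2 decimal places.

Δφ = -0.2181°,  Δλ = -45.3417°
a = sin²(Δφ/2) + cos φ₁ cos φ₂ sin²(Δλ/2) = 0.098940
c = 2·arcsin(√a) = 0.639958 rad = 36.6669°

36.67°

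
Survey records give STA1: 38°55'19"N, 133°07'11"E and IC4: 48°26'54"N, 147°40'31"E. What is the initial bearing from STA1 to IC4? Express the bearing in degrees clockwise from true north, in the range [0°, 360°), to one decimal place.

43.0°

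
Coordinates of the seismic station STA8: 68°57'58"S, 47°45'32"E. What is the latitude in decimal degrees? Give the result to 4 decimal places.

68.9661°S

68° + 57′/60 + 58″/3600 = 68 + 0.95000 + 0.01611 = 68.9661°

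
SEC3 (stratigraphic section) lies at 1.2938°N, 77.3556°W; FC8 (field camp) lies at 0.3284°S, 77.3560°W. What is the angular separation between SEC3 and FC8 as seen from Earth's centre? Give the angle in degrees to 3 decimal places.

1.622°

Δφ = -1.6222°,  Δλ = -0.0004°
a = sin²(Δφ/2) + cos φ₁ cos φ₂ sin²(Δλ/2) = 0.000200
c = 2·arcsin(√a) = 0.028313 rad = 1.6222°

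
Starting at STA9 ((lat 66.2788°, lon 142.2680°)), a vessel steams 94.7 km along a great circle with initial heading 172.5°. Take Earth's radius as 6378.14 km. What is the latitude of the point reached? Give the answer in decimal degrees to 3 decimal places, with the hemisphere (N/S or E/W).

65.435°N

δ = d/R = 94.7/6378.14 = 0.014848 rad
φ₂ = arcsin(sin φ₁ cos δ + cos φ₁ sin δ cos θ)
   = arcsin(0.91551·0.99989 + 0.40229·0.01485·-0.99144) = 65.43514°
λ₂ = λ₁ + atan2(sin θ sin δ cos φ₁, cos δ − sin φ₁ sin φ₂) = 142.53509°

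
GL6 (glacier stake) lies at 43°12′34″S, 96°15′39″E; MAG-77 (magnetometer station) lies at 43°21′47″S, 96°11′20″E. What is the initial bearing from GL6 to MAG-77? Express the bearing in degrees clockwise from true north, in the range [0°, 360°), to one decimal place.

198.8°

GL6: φ = -43.20944°, λ = +96.26083°
MAG-77: φ = -43.36306°, λ = +96.18889°
Δλ = -0.0719°
y = sin Δλ · cos φ₂ = -0.000913
x = cos φ₁ sin φ₂ − sin φ₁ cos φ₂ cos Δλ = -0.002681
θ = atan2(y, x) = -161.1987° → 198.8013° (mod 360°)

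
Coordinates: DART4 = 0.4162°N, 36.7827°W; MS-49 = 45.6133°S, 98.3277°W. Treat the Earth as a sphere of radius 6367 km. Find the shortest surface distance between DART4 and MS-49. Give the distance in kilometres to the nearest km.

7873 km

Δφ = -46.0295°,  Δλ = -61.5450°
a = sin²(Δφ/2) + cos φ₁ cos φ₂ sin²(Δλ/2) = 0.335956
c = 2·arcsin(√a) = 1.236517 rad = 70.8472°
d = R·c = 6367 × 1.236517 = 7872.9 km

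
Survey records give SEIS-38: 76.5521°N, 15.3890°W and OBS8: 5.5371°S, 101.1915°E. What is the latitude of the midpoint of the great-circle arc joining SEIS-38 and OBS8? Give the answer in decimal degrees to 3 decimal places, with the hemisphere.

43.749°N

Bx = cos φ₂ cos Δλ = -0.445367,  By = cos φ₂ sin Δλ = 0.890134
φₘ = atan2(sin φ₁ + sin φ₂, √((cos φ₁ + Bx)² + By²)) = 43.74872°
λₘ = λ₁ + atan2(By, cos φ₁ + Bx) = 88.05643°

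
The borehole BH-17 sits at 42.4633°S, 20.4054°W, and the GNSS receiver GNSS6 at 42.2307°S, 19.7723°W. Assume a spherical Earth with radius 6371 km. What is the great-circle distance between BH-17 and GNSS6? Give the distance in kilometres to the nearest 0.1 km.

58.1 km

Δφ = 0.2326°,  Δλ = 0.6331°
a = sin²(Δφ/2) + cos φ₁ cos φ₂ sin²(Δλ/2) = 0.000021
c = 2·arcsin(√a) = 0.009120 rad = 0.5225°
d = R·c = 6371 × 0.009120 = 58.1 km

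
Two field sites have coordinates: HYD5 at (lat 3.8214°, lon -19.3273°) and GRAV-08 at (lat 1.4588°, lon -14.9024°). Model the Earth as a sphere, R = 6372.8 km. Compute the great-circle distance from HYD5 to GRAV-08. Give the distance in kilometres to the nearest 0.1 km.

557.4 km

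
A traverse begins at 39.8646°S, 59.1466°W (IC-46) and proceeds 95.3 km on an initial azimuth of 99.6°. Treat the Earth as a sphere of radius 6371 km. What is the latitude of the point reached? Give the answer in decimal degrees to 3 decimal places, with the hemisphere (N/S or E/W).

40.002°S

δ = d/R = 95.3/6371 = 0.014958 rad
φ₂ = arcsin(sin φ₁ cos δ + cos φ₁ sin δ cos θ)
   = arcsin(-0.64098·0.99989 + 0.76756·0.01496·-0.16677) = -40.00231°
λ₂ = λ₁ + atan2(sin θ sin δ cos φ₁, cos δ − sin φ₁ sin φ₂) = -58.04340°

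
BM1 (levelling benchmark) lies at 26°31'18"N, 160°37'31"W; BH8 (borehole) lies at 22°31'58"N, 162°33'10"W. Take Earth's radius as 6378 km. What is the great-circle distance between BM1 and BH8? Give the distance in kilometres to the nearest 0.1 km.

BM1: φ = +26.52167°, λ = -160.62528°
BH8: φ = +22.53278°, λ = -162.55278°
Δφ = -3.9889°,  Δλ = -1.9275°
a = sin²(Δφ/2) + cos φ₁ cos φ₂ sin²(Δλ/2) = 0.001445
c = 2·arcsin(√a) = 0.076045 rad = 4.3571°
d = R·c = 6378 × 0.076045 = 485.0 km

485.0 km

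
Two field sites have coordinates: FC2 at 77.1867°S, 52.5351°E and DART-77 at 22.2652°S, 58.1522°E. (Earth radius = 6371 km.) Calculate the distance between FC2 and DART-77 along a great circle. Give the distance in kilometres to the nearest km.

6115 km

Δφ = 54.9215°,  Δλ = 5.6171°
a = sin²(Δφ/2) + cos φ₁ cos φ₂ sin²(Δλ/2) = 0.213144
c = 2·arcsin(√a) = 0.959765 rad = 54.9905°
d = R·c = 6371 × 0.959765 = 6114.7 km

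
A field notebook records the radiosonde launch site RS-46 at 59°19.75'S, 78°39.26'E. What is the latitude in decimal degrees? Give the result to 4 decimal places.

59.3292°S

59° + 19.75′/60 = 59 + 0.32917 = 59.3292°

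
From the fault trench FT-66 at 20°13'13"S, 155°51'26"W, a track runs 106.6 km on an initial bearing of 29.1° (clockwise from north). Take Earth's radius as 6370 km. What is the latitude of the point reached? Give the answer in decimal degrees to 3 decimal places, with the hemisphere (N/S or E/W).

FT-66: φ = -20.22028°, λ = -155.85722°
δ = d/R = 106.6/6370 = 0.016735 rad
φ₂ = arcsin(sin φ₁ cos δ + cos φ₁ sin δ cos θ)
   = arcsin(-0.34563·0.99986 + 0.93837·0.01673·0.87377) = -19.38180°
λ₂ = λ₁ + atan2(sin θ sin δ cos φ₁, cos δ − sin φ₁ sin φ₂) = -155.36291°

19.382°S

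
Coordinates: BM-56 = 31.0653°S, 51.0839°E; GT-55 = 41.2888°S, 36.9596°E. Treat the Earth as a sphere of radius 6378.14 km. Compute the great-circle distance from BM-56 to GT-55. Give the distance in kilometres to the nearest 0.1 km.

1700.6 km

Δφ = -10.2235°,  Δλ = -14.1243°
a = sin²(Δφ/2) + cos φ₁ cos φ₂ sin²(Δλ/2) = 0.017667
c = 2·arcsin(√a) = 0.266627 rad = 15.2766°
d = R·c = 6378.14 × 0.266627 = 1700.6 km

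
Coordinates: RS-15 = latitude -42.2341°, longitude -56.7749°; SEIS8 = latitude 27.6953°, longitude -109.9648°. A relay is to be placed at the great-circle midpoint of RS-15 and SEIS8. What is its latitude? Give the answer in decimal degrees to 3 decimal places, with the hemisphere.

Bx = cos φ₂ cos Δλ = 0.530519,  By = cos φ₂ sin Δλ = -0.708899
φₘ = atan2(sin φ₁ + sin φ₂, √((cos φ₁ + Bx)² + By²)) = -8.11071°
λₘ = λ₁ + atan2(By, cos φ₁ + Bx) = -85.92692°

8.111°S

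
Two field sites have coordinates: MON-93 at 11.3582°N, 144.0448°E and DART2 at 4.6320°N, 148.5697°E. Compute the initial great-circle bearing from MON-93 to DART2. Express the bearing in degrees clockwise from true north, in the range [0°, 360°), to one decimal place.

146.0°

Δλ = 4.5249°
y = sin Δλ · cos φ₂ = 0.078635
x = cos φ₁ sin φ₂ − sin φ₁ cos φ₂ cos Δλ = -0.116513
θ = atan2(y, x) = 145.9846° → 145.9846° (mod 360°)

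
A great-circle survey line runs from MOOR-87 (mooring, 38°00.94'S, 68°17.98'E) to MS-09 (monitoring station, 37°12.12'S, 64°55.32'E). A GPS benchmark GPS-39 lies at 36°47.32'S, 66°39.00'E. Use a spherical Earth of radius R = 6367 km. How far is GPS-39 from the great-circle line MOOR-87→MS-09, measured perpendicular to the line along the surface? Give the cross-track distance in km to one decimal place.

89.7 km

MOOR-87: φ = -38.01567°, λ = +68.29967°
MS-09: φ = -37.20200°, λ = +64.92200°
GPS-39: φ = -36.78867°, λ = +66.65000°
δ₁₃ = central angle MOOR-87→GPS-39 = 0.031332 rad  (haversine)
θ₁₃ = bearing MOOR-87→GPS-39 = 312.612°,  θ₁₂ = bearing MOOR-87→MS-09 = 285.878°
dₓₜ = R·arcsin(sin δ₁₃ · sin(θ₁₃ − θ₁₂)) = 6367·arcsin(0.03133·sin(26.734°)) = 89.728 km
|dₓₜ| = 89.728 km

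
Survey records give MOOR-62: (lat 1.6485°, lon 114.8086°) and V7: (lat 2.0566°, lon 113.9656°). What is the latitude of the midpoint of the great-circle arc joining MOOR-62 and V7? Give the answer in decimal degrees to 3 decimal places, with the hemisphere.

Bx = cos φ₂ cos Δλ = 0.999248,  By = cos φ₂ sin Δλ = -0.014703
φₘ = atan2(sin φ₁ + sin φ₂, √((cos φ₁ + Bx)² + By²)) = 1.85260°
λₘ = λ₁ + atan2(By, cos φ₁ + Bx) = 114.38715°

1.853°N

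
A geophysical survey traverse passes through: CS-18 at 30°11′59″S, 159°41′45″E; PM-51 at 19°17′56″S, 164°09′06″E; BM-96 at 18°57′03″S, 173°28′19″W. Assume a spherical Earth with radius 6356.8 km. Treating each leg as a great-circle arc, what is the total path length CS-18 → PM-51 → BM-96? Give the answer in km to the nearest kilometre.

3634 km

CS-18: φ = -30.19972°, λ = +159.69583°
PM-51: φ = -19.29889°, λ = +164.15167°
BM-96: φ = -18.95083°, λ = -173.47194°
CS-18→PM-51: c = 0.202879 rad, d = 1289.66 km
PM-51→BM-96: c = 0.368781 rad, d = 2344.26 km
Total = 1289.66 + 2344.26 = 3633.93 km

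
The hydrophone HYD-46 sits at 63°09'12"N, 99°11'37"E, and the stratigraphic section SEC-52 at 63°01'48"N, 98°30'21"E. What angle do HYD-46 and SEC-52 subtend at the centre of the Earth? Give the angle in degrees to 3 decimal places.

0.335°

HYD-46: φ = +63.15333°, λ = +99.19361°
SEC-52: φ = +63.03000°, λ = +98.50583°
Δφ = -0.1233°,  Δλ = -0.6878°
a = sin²(Δφ/2) + cos φ₁ cos φ₂ sin²(Δλ/2) = 0.000009
c = 2·arcsin(√a) = 0.005843 rad = 0.3348°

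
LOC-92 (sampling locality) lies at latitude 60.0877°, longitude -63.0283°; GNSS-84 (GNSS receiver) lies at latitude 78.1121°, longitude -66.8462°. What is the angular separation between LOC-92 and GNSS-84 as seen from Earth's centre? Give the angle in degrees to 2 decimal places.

18.07°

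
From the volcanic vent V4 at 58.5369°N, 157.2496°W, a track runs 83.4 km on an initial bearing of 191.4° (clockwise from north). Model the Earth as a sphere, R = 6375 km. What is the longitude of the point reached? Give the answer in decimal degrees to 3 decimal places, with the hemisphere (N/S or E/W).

δ = d/R = 83.4/6375 = 0.013082 rad
φ₂ = arcsin(sin φ₁ cos δ + cos φ₁ sin δ cos θ)
   = arcsin(0.85298·0.99991 + 0.52195·0.01308·-0.98027) = 57.80182°
λ₂ = λ₁ + atan2(sin θ sin δ cos φ₁, cos δ − sin φ₁ sin φ₂) = -157.52764°

157.528°W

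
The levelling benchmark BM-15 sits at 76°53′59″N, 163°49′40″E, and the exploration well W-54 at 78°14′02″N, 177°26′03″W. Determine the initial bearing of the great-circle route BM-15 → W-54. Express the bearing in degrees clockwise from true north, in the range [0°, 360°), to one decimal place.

BM-15: φ = +76.89972°, λ = +163.82778°
W-54: φ = +78.23389°, λ = -177.43417°
Δλ = 18.7381°
y = sin Δλ · cos φ₂ = 0.065507
x = cos φ₁ sin φ₂ − sin φ₁ cos φ₂ cos Δλ = 0.033810
θ = atan2(y, x) = 62.7001° → 62.7001° (mod 360°)

62.7°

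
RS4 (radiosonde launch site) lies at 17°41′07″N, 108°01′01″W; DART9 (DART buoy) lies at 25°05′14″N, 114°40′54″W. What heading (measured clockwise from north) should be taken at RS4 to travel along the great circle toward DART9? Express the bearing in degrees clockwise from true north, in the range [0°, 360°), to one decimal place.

RS4: φ = +17.68528°, λ = -108.01694°
DART9: φ = +25.08722°, λ = -114.68167°
Δλ = -6.6647°
y = sin Δλ · cos φ₂ = -0.105111
x = cos φ₁ sin φ₂ − sin φ₁ cos φ₂ cos Δλ = 0.130688
θ = atan2(y, x) = -38.8091° → 321.1909° (mod 360°)

321.2°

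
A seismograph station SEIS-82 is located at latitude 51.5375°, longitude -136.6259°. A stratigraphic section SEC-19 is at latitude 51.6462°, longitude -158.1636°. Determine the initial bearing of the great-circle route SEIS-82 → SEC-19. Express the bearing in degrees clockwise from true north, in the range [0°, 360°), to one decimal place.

Δλ = -21.5377°
y = sin Δλ · cos φ₂ = -0.227800
x = cos φ₁ sin φ₂ − sin φ₁ cos φ₂ cos Δλ = 0.035823
θ = atan2(y, x) = -81.0631° → 278.9369° (mod 360°)

278.9°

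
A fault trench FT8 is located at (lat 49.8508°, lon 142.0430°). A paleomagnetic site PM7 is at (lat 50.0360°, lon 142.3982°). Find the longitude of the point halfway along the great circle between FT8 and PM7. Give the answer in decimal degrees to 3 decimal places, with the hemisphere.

142.220°E

Bx = cos φ₂ cos Δλ = 0.642294,  By = cos φ₂ sin Δλ = 0.003982
φₘ = atan2(sin φ₁ + sin φ₂, √((cos φ₁ + Bx)² + By²)) = 49.94354°
λₘ = λ₁ + atan2(By, cos φ₁ + Bx) = 142.22026°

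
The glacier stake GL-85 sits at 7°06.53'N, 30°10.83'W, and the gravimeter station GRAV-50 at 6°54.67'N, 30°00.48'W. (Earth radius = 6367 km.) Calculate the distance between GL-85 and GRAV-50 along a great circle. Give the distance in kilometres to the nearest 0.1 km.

GL-85: φ = +7.10883°, λ = -30.18050°
GRAV-50: φ = +6.91117°, λ = -30.00800°
Δφ = -0.1977°,  Δλ = 0.1725°
a = sin²(Δφ/2) + cos φ₁ cos φ₂ sin²(Δλ/2) = 0.000005
c = 2·arcsin(√a) = 0.004564 rad = 0.2615°
d = R·c = 6367 × 0.004564 = 29.1 km

29.1 km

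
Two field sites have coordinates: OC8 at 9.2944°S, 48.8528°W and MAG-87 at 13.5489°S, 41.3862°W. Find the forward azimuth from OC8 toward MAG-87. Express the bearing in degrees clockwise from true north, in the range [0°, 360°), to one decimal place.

120.9°

Δλ = 7.4666°
y = sin Δλ · cos φ₂ = 0.126332
x = cos φ₁ sin φ₂ − sin φ₁ cos φ₂ cos Δλ = -0.075518
θ = atan2(y, x) = 120.8700° → 120.8700° (mod 360°)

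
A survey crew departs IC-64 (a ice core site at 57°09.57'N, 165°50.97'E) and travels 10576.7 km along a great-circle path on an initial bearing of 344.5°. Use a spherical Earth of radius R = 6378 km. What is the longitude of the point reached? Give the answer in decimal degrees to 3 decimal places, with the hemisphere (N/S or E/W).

3.165°E

IC-64: φ = +57.15950°, λ = +165.84950°
δ = d/R = 10576.7/6378 = 1.658310 rad
φ₂ = arcsin(sin φ₁ cos δ + cos φ₁ sin δ cos θ)
   = arcsin(0.84018·-0.08740 + 0.54230·0.99617·0.96363) = 26.56069°
λ₂ = λ₁ + atan2(sin θ sin δ cos φ₁, cos δ − sin φ₁ sin φ₂) = 3.16462°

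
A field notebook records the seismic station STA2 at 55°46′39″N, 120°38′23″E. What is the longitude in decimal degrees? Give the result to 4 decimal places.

120.6397°E

120° + 38′/60 + 23″/3600 = 120 + 0.63333 + 0.00639 = 120.6397°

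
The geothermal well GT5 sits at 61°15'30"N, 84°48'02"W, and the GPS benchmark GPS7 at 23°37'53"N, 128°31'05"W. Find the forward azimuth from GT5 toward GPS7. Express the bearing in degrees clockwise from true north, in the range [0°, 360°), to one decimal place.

GT5: φ = +61.25833°, λ = -84.80056°
GPS7: φ = +23.63139°, λ = -128.51806°
Δλ = -43.7175°
y = sin Δλ · cos φ₂ = -0.633150
x = cos φ₁ sin φ₂ − sin φ₁ cos φ₂ cos Δλ = -0.387816
θ = atan2(y, x) = -121.4882° → 238.5118° (mod 360°)

238.5°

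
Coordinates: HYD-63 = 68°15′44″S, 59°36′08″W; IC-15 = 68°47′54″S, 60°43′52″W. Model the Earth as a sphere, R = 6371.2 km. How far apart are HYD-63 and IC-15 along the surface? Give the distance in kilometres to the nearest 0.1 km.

HYD-63: φ = -68.26222°, λ = -59.60222°
IC-15: φ = -68.79833°, λ = -60.73111°
Δφ = -0.5361°,  Δλ = -1.1289°
a = sin²(Δφ/2) + cos φ₁ cos φ₂ sin²(Δλ/2) = 0.000035
c = 2·arcsin(√a) = 0.011813 rad = 0.6768°
d = R·c = 6371.2 × 0.011813 = 75.3 km

75.3 km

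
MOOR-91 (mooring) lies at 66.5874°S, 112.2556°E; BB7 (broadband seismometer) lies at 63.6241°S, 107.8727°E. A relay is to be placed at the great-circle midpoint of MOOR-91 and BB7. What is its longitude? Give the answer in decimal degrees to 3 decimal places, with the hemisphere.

109.942°E

Bx = cos φ₂ cos Δλ = 0.442959,  By = cos φ₂ sin Δλ = -0.033951
φₘ = atan2(sin φ₁ + sin φ₂, √((cos φ₁ + Bx)² + By²)) = -65.12170°
λₘ = λ₁ + atan2(By, cos φ₁ + Bx) = 109.94195°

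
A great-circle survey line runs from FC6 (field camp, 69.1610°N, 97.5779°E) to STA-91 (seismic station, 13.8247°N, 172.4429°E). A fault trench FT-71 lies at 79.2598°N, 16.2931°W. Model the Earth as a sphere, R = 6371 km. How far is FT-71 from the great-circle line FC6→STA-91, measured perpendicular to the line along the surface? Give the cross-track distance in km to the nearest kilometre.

δ₁₃ = central angle FC6→FT-71 = 0.470407 rad  (haversine)
θ₁₃ = bearing FC6→FT-71 = 337.915°,  θ₁₂ = bearing FC6→STA-91 = 99.207°
dₓₜ = R·arcsin(sin δ₁₃ · sin(θ₁₃ − θ₁₂)) = 6371·arcsin(0.45325·sin(238.707°)) = -2533.848 km
|dₓₜ| = 2533.848 km

2534 km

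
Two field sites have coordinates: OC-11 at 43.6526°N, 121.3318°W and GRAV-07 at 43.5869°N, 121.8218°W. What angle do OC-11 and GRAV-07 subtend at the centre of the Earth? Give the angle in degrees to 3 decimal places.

Δφ = -0.0657°,  Δλ = -0.4900°
a = sin²(Δφ/2) + cos φ₁ cos φ₂ sin²(Δλ/2) = 0.000010
c = 2·arcsin(√a) = 0.006296 rad = 0.3608°

0.361°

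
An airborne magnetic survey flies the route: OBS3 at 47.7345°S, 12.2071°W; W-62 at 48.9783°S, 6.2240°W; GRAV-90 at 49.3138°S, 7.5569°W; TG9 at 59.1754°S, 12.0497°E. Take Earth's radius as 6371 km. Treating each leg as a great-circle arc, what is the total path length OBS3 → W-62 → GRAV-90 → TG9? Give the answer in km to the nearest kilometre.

OBS3→W-62: c = 0.072683 rad, d = 463.06 km
W-62→GRAV-90: c = 0.016305 rad, d = 103.88 km
GRAV-90→TG9: c = 0.262070 rad, d = 1669.65 km
Total = 463.06 + 103.88 + 1669.65 = 2236.59 km

2237 km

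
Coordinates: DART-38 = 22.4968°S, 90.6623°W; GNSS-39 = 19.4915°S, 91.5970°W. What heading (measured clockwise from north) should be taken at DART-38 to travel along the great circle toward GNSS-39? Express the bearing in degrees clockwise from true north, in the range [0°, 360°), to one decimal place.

Δλ = -0.9347°
y = sin Δλ · cos φ₂ = -0.015378
x = cos φ₁ sin φ₂ − sin φ₁ cos φ₂ cos Δλ = 0.052380
θ = atan2(y, x) = -16.3614° → 343.6386° (mod 360°)

343.6°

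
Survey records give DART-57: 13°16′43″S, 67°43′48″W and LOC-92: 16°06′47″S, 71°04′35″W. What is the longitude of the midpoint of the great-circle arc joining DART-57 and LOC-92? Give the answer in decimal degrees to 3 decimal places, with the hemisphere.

69.392°W

DART-57: φ = -13.27861°, λ = -67.73000°
LOC-92: φ = -16.11306°, λ = -71.07639°
Bx = cos φ₂ cos Δλ = 0.959078,  By = cos φ₂ sin Δλ = -0.056079
φₘ = atan2(sin φ₁ + sin φ₂, √((cos φ₁ + Bx)² + By²)) = -14.70183°
λₘ = λ₁ + atan2(By, cos φ₁ + Bx) = -69.39233°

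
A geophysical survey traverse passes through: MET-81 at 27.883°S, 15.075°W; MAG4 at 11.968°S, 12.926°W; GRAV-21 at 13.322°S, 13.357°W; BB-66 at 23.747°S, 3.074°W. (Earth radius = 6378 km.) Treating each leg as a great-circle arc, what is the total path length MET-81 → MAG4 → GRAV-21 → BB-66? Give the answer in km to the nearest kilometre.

MET-81→MAG4: c = 0.279978 rad, d = 1785.70 km
MAG4→GRAV-21: c = 0.024745 rad, d = 157.83 km
GRAV-21→BB-66: c = 0.248891 rad, d = 1587.43 km
Total = 1785.70 + 157.83 + 1587.43 = 3530.95 km

3531 km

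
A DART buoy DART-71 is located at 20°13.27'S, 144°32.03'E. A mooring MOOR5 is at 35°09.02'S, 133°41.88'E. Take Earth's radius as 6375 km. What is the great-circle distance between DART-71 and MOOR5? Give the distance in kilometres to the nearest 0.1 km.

1971.4 km

DART-71: φ = -20.22117°, λ = +144.53383°
MOOR5: φ = -35.15033°, λ = +133.69800°
Δφ = -14.9292°,  Δλ = -10.8358°
a = sin²(Δφ/2) + cos φ₁ cos φ₂ sin²(Δλ/2) = 0.023718
c = 2·arcsin(√a) = 0.309241 rad = 17.7182°
d = R·c = 6375 × 0.309241 = 1971.4 km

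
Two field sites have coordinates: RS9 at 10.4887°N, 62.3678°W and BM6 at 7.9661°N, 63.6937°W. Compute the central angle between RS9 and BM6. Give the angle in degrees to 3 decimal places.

2.842°

Δφ = -2.5226°,  Δλ = -1.3259°
a = sin²(Δφ/2) + cos φ₁ cos φ₂ sin²(Δλ/2) = 0.000615
c = 2·arcsin(√a) = 0.049599 rad = 2.8418°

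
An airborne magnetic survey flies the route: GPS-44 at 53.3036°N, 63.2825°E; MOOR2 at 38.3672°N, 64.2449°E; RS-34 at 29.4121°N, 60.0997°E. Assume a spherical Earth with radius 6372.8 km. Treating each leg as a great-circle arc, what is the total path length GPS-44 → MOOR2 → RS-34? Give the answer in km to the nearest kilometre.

GPS-44→MOOR2: c = 0.260946 rad, d = 1662.95 km
MOOR2→RS-34: c = 0.167384 rad, d = 1066.71 km
Total = 1662.95 + 1066.71 = 2729.66 km

2730 km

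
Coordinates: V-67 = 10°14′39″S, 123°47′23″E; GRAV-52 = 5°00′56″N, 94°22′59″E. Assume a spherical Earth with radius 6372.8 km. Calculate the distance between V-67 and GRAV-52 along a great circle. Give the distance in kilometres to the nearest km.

V-67: φ = -10.24417°, λ = +123.78972°
GRAV-52: φ = +5.01556°, λ = +94.38306°
Δφ = 15.2597°,  Δλ = -29.4067°
a = sin²(Δφ/2) + cos φ₁ cos φ₂ sin²(Δλ/2) = 0.080781
c = 2·arcsin(√a) = 0.576384 rad = 33.0244°
d = R·c = 6372.8 × 0.576384 = 3673.2 km

3673 km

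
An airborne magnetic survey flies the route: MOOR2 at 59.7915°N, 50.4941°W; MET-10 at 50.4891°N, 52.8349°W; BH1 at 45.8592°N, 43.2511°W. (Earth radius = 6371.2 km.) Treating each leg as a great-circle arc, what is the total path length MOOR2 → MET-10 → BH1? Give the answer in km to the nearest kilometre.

1921 km

MOOR2→MET-10: c = 0.164002 rad, d = 1044.89 km
MET-10→BH1: c = 0.137565 rad, d = 876.45 km
Total = 1044.89 + 876.45 = 1921.34 km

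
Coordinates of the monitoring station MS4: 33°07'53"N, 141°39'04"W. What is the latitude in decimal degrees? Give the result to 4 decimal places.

33.1314°N

33° + 7′/60 + 53″/3600 = 33 + 0.11667 + 0.01472 = 33.1314°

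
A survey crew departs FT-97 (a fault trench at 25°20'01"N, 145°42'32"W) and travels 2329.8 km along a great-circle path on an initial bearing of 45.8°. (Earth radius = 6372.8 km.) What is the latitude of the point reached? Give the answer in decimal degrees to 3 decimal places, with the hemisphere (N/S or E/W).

38.673°N

FT-97: φ = +25.33361°, λ = -145.70889°
δ = d/R = 2329.8/6372.8 = 0.365585 rad
φ₂ = arcsin(sin φ₁ cos δ + cos φ₁ sin δ cos θ)
   = arcsin(0.42789·0.93391 + 0.90383·0.35750·0.69717) = 38.67310°
λ₂ = λ₁ + atan2(sin θ sin δ cos φ₁, cos δ − sin φ₁ sin φ₂) = -126.54475°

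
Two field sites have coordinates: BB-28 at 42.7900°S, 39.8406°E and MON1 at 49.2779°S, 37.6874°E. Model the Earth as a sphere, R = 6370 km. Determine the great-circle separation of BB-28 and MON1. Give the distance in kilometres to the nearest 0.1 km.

Δφ = -6.4879°,  Δλ = -2.1532°
a = sin²(Δφ/2) + cos φ₁ cos φ₂ sin²(Δλ/2) = 0.003371
c = 2·arcsin(√a) = 0.116188 rad = 6.6571°
d = R·c = 6370 × 0.116188 = 740.1 km

740.1 km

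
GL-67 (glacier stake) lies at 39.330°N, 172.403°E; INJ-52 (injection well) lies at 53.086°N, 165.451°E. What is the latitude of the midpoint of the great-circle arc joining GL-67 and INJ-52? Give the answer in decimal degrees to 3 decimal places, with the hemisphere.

46.260°N

Bx = cos φ₂ cos Δλ = 0.596200,  By = cos φ₂ sin Δλ = -0.072697
φₘ = atan2(sin φ₁ + sin φ₂, √((cos φ₁ + Bx)² + By²)) = 46.25987°
λₘ = λ₁ + atan2(By, cos φ₁ + Bx) = 169.36488°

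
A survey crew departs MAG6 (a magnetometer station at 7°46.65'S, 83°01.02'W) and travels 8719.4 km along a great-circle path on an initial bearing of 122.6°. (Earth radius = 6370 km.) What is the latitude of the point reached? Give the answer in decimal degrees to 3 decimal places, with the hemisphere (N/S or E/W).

MAG6: φ = -7.77750°, λ = -83.01700°
δ = d/R = 8719.4/6370 = 1.368823 rad
φ₂ = arcsin(sin φ₁ cos δ + cos φ₁ sin δ cos θ)
   = arcsin(-0.13533·0.20060 + 0.99080·0.97967·-0.53877) = -33.37460°
λ₂ = λ₁ + atan2(sin θ sin δ cos φ₁, cos δ − sin φ₁ sin φ₂) = -1.78735°

33.375°S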